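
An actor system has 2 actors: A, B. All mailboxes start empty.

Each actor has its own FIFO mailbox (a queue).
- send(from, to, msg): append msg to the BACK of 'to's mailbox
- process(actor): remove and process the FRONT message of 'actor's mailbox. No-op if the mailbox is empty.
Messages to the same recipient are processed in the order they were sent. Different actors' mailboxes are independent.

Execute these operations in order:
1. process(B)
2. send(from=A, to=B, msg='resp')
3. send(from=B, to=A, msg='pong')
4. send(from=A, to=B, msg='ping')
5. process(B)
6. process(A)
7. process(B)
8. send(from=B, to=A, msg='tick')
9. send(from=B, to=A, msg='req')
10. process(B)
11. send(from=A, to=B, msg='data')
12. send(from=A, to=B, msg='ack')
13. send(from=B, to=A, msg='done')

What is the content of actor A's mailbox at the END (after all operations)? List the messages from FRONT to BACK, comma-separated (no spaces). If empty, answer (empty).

Answer: tick,req,done

Derivation:
After 1 (process(B)): A:[] B:[]
After 2 (send(from=A, to=B, msg='resp')): A:[] B:[resp]
After 3 (send(from=B, to=A, msg='pong')): A:[pong] B:[resp]
After 4 (send(from=A, to=B, msg='ping')): A:[pong] B:[resp,ping]
After 5 (process(B)): A:[pong] B:[ping]
After 6 (process(A)): A:[] B:[ping]
After 7 (process(B)): A:[] B:[]
After 8 (send(from=B, to=A, msg='tick')): A:[tick] B:[]
After 9 (send(from=B, to=A, msg='req')): A:[tick,req] B:[]
After 10 (process(B)): A:[tick,req] B:[]
After 11 (send(from=A, to=B, msg='data')): A:[tick,req] B:[data]
After 12 (send(from=A, to=B, msg='ack')): A:[tick,req] B:[data,ack]
After 13 (send(from=B, to=A, msg='done')): A:[tick,req,done] B:[data,ack]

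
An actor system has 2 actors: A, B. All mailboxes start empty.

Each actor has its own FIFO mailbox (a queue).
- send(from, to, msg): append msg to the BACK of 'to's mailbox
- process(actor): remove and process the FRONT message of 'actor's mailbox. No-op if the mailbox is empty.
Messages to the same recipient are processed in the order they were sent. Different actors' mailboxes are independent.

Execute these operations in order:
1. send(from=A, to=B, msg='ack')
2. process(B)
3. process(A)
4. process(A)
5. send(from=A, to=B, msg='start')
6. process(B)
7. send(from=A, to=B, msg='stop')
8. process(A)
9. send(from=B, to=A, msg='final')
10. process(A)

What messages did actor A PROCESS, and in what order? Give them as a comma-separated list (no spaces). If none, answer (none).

After 1 (send(from=A, to=B, msg='ack')): A:[] B:[ack]
After 2 (process(B)): A:[] B:[]
After 3 (process(A)): A:[] B:[]
After 4 (process(A)): A:[] B:[]
After 5 (send(from=A, to=B, msg='start')): A:[] B:[start]
After 6 (process(B)): A:[] B:[]
After 7 (send(from=A, to=B, msg='stop')): A:[] B:[stop]
After 8 (process(A)): A:[] B:[stop]
After 9 (send(from=B, to=A, msg='final')): A:[final] B:[stop]
After 10 (process(A)): A:[] B:[stop]

Answer: final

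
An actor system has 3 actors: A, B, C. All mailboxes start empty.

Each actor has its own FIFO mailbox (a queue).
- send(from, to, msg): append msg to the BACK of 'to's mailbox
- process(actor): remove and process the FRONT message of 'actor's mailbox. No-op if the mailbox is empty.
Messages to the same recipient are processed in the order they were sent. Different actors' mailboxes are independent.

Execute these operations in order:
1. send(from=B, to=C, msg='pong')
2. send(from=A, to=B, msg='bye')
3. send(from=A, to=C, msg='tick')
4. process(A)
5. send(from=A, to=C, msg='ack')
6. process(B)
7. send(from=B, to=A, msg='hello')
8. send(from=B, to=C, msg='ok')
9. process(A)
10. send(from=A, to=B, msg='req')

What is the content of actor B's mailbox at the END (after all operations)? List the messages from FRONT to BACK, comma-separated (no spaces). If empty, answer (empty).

Answer: req

Derivation:
After 1 (send(from=B, to=C, msg='pong')): A:[] B:[] C:[pong]
After 2 (send(from=A, to=B, msg='bye')): A:[] B:[bye] C:[pong]
After 3 (send(from=A, to=C, msg='tick')): A:[] B:[bye] C:[pong,tick]
After 4 (process(A)): A:[] B:[bye] C:[pong,tick]
After 5 (send(from=A, to=C, msg='ack')): A:[] B:[bye] C:[pong,tick,ack]
After 6 (process(B)): A:[] B:[] C:[pong,tick,ack]
After 7 (send(from=B, to=A, msg='hello')): A:[hello] B:[] C:[pong,tick,ack]
After 8 (send(from=B, to=C, msg='ok')): A:[hello] B:[] C:[pong,tick,ack,ok]
After 9 (process(A)): A:[] B:[] C:[pong,tick,ack,ok]
After 10 (send(from=A, to=B, msg='req')): A:[] B:[req] C:[pong,tick,ack,ok]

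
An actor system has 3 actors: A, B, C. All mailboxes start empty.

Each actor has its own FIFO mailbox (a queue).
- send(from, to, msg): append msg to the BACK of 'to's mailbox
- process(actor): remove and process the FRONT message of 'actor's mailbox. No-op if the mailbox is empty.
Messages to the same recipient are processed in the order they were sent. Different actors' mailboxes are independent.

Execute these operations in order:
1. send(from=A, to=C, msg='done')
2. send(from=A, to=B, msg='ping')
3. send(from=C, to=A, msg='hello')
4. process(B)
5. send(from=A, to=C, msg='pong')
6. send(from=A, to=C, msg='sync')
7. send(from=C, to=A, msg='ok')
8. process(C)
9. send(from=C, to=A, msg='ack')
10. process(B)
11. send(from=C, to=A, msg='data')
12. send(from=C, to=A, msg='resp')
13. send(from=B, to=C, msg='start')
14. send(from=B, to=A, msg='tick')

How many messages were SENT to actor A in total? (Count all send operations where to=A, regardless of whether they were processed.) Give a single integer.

Answer: 6

Derivation:
After 1 (send(from=A, to=C, msg='done')): A:[] B:[] C:[done]
After 2 (send(from=A, to=B, msg='ping')): A:[] B:[ping] C:[done]
After 3 (send(from=C, to=A, msg='hello')): A:[hello] B:[ping] C:[done]
After 4 (process(B)): A:[hello] B:[] C:[done]
After 5 (send(from=A, to=C, msg='pong')): A:[hello] B:[] C:[done,pong]
After 6 (send(from=A, to=C, msg='sync')): A:[hello] B:[] C:[done,pong,sync]
After 7 (send(from=C, to=A, msg='ok')): A:[hello,ok] B:[] C:[done,pong,sync]
After 8 (process(C)): A:[hello,ok] B:[] C:[pong,sync]
After 9 (send(from=C, to=A, msg='ack')): A:[hello,ok,ack] B:[] C:[pong,sync]
After 10 (process(B)): A:[hello,ok,ack] B:[] C:[pong,sync]
After 11 (send(from=C, to=A, msg='data')): A:[hello,ok,ack,data] B:[] C:[pong,sync]
After 12 (send(from=C, to=A, msg='resp')): A:[hello,ok,ack,data,resp] B:[] C:[pong,sync]
After 13 (send(from=B, to=C, msg='start')): A:[hello,ok,ack,data,resp] B:[] C:[pong,sync,start]
After 14 (send(from=B, to=A, msg='tick')): A:[hello,ok,ack,data,resp,tick] B:[] C:[pong,sync,start]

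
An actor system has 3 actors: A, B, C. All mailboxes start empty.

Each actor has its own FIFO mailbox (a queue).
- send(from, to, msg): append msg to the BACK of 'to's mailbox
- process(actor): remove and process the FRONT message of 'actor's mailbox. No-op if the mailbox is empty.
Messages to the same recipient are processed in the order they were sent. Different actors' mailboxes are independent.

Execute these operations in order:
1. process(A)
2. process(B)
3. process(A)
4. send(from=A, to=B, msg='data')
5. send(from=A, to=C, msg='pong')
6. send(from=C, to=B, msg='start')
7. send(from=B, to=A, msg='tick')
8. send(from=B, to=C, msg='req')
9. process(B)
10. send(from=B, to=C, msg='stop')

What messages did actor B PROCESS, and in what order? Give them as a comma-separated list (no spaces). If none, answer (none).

Answer: data

Derivation:
After 1 (process(A)): A:[] B:[] C:[]
After 2 (process(B)): A:[] B:[] C:[]
After 3 (process(A)): A:[] B:[] C:[]
After 4 (send(from=A, to=B, msg='data')): A:[] B:[data] C:[]
After 5 (send(from=A, to=C, msg='pong')): A:[] B:[data] C:[pong]
After 6 (send(from=C, to=B, msg='start')): A:[] B:[data,start] C:[pong]
After 7 (send(from=B, to=A, msg='tick')): A:[tick] B:[data,start] C:[pong]
After 8 (send(from=B, to=C, msg='req')): A:[tick] B:[data,start] C:[pong,req]
After 9 (process(B)): A:[tick] B:[start] C:[pong,req]
After 10 (send(from=B, to=C, msg='stop')): A:[tick] B:[start] C:[pong,req,stop]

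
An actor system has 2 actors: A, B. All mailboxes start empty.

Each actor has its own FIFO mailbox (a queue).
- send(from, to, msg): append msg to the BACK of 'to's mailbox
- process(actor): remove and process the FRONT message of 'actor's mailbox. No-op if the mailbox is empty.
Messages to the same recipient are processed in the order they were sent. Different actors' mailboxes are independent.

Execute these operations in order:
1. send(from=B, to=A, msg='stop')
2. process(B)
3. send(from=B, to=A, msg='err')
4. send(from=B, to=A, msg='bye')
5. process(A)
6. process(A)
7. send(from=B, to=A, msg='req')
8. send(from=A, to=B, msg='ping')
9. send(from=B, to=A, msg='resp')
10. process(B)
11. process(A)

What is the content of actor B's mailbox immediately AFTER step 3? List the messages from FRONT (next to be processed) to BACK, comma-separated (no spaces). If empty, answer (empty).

After 1 (send(from=B, to=A, msg='stop')): A:[stop] B:[]
After 2 (process(B)): A:[stop] B:[]
After 3 (send(from=B, to=A, msg='err')): A:[stop,err] B:[]

(empty)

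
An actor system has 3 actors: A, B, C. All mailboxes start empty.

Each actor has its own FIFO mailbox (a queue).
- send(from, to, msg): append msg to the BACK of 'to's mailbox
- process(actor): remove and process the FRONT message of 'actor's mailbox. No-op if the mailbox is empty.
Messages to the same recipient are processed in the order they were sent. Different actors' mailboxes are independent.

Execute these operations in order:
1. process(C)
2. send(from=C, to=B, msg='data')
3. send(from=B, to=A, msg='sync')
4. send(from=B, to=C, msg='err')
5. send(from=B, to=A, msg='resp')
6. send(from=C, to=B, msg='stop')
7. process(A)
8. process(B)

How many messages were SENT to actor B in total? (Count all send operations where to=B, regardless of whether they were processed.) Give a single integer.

After 1 (process(C)): A:[] B:[] C:[]
After 2 (send(from=C, to=B, msg='data')): A:[] B:[data] C:[]
After 3 (send(from=B, to=A, msg='sync')): A:[sync] B:[data] C:[]
After 4 (send(from=B, to=C, msg='err')): A:[sync] B:[data] C:[err]
After 5 (send(from=B, to=A, msg='resp')): A:[sync,resp] B:[data] C:[err]
After 6 (send(from=C, to=B, msg='stop')): A:[sync,resp] B:[data,stop] C:[err]
After 7 (process(A)): A:[resp] B:[data,stop] C:[err]
After 8 (process(B)): A:[resp] B:[stop] C:[err]

Answer: 2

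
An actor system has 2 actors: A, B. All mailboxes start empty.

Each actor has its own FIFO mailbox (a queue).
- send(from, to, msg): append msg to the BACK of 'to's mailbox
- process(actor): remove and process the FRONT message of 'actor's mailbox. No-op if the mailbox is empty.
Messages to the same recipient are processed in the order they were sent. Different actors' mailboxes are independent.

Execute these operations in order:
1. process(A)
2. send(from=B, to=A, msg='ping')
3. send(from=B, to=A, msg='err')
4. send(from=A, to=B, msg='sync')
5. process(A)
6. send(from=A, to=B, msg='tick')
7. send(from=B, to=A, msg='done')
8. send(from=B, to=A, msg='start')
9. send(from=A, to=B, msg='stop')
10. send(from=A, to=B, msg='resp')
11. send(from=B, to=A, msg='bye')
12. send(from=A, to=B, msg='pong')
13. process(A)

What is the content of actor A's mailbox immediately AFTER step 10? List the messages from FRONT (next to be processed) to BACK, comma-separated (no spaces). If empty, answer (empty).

After 1 (process(A)): A:[] B:[]
After 2 (send(from=B, to=A, msg='ping')): A:[ping] B:[]
After 3 (send(from=B, to=A, msg='err')): A:[ping,err] B:[]
After 4 (send(from=A, to=B, msg='sync')): A:[ping,err] B:[sync]
After 5 (process(A)): A:[err] B:[sync]
After 6 (send(from=A, to=B, msg='tick')): A:[err] B:[sync,tick]
After 7 (send(from=B, to=A, msg='done')): A:[err,done] B:[sync,tick]
After 8 (send(from=B, to=A, msg='start')): A:[err,done,start] B:[sync,tick]
After 9 (send(from=A, to=B, msg='stop')): A:[err,done,start] B:[sync,tick,stop]
After 10 (send(from=A, to=B, msg='resp')): A:[err,done,start] B:[sync,tick,stop,resp]

err,done,start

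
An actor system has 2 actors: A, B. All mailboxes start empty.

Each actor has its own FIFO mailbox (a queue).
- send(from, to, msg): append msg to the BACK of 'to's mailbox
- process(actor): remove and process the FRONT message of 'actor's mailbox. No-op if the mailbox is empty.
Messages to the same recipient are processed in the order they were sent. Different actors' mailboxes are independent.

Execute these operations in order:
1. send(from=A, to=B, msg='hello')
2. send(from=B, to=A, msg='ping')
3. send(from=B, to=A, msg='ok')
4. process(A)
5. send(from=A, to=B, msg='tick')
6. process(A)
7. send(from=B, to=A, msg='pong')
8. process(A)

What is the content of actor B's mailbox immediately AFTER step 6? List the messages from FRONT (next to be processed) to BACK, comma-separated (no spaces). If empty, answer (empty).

After 1 (send(from=A, to=B, msg='hello')): A:[] B:[hello]
After 2 (send(from=B, to=A, msg='ping')): A:[ping] B:[hello]
After 3 (send(from=B, to=A, msg='ok')): A:[ping,ok] B:[hello]
After 4 (process(A)): A:[ok] B:[hello]
After 5 (send(from=A, to=B, msg='tick')): A:[ok] B:[hello,tick]
After 6 (process(A)): A:[] B:[hello,tick]

hello,tick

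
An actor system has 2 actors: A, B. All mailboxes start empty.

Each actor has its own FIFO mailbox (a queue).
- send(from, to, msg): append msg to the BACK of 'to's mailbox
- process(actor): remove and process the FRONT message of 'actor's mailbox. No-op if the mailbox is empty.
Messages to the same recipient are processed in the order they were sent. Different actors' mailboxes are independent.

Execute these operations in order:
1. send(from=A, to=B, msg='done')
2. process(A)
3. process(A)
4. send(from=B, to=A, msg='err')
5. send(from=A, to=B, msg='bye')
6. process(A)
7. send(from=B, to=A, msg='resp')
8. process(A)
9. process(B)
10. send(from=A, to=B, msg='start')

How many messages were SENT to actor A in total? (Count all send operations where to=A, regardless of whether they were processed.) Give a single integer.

After 1 (send(from=A, to=B, msg='done')): A:[] B:[done]
After 2 (process(A)): A:[] B:[done]
After 3 (process(A)): A:[] B:[done]
After 4 (send(from=B, to=A, msg='err')): A:[err] B:[done]
After 5 (send(from=A, to=B, msg='bye')): A:[err] B:[done,bye]
After 6 (process(A)): A:[] B:[done,bye]
After 7 (send(from=B, to=A, msg='resp')): A:[resp] B:[done,bye]
After 8 (process(A)): A:[] B:[done,bye]
After 9 (process(B)): A:[] B:[bye]
After 10 (send(from=A, to=B, msg='start')): A:[] B:[bye,start]

Answer: 2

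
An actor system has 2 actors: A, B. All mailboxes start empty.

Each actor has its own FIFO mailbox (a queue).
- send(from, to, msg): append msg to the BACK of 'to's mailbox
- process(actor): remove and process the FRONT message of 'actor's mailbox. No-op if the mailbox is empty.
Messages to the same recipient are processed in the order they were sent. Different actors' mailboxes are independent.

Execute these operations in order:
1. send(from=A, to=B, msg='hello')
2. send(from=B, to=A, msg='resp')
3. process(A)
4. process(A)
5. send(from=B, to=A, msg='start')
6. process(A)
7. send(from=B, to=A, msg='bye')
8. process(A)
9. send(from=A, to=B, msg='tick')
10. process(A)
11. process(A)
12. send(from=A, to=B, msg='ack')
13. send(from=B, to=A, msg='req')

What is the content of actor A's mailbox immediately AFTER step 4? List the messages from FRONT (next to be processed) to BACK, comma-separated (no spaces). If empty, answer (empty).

After 1 (send(from=A, to=B, msg='hello')): A:[] B:[hello]
After 2 (send(from=B, to=A, msg='resp')): A:[resp] B:[hello]
After 3 (process(A)): A:[] B:[hello]
After 4 (process(A)): A:[] B:[hello]

(empty)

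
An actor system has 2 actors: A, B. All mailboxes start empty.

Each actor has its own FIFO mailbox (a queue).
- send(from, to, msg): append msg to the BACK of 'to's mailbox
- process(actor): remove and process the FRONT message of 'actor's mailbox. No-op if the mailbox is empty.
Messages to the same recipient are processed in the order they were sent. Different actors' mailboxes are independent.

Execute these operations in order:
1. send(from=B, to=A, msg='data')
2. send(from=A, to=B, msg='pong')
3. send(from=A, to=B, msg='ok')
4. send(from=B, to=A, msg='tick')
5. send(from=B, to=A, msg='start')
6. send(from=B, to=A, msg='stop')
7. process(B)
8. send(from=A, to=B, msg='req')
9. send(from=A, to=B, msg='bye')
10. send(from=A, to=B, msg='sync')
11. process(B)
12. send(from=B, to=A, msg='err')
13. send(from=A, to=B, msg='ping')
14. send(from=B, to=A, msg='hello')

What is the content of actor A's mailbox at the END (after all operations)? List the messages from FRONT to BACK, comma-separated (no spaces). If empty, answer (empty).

Answer: data,tick,start,stop,err,hello

Derivation:
After 1 (send(from=B, to=A, msg='data')): A:[data] B:[]
After 2 (send(from=A, to=B, msg='pong')): A:[data] B:[pong]
After 3 (send(from=A, to=B, msg='ok')): A:[data] B:[pong,ok]
After 4 (send(from=B, to=A, msg='tick')): A:[data,tick] B:[pong,ok]
After 5 (send(from=B, to=A, msg='start')): A:[data,tick,start] B:[pong,ok]
After 6 (send(from=B, to=A, msg='stop')): A:[data,tick,start,stop] B:[pong,ok]
After 7 (process(B)): A:[data,tick,start,stop] B:[ok]
After 8 (send(from=A, to=B, msg='req')): A:[data,tick,start,stop] B:[ok,req]
After 9 (send(from=A, to=B, msg='bye')): A:[data,tick,start,stop] B:[ok,req,bye]
After 10 (send(from=A, to=B, msg='sync')): A:[data,tick,start,stop] B:[ok,req,bye,sync]
After 11 (process(B)): A:[data,tick,start,stop] B:[req,bye,sync]
After 12 (send(from=B, to=A, msg='err')): A:[data,tick,start,stop,err] B:[req,bye,sync]
After 13 (send(from=A, to=B, msg='ping')): A:[data,tick,start,stop,err] B:[req,bye,sync,ping]
After 14 (send(from=B, to=A, msg='hello')): A:[data,tick,start,stop,err,hello] B:[req,bye,sync,ping]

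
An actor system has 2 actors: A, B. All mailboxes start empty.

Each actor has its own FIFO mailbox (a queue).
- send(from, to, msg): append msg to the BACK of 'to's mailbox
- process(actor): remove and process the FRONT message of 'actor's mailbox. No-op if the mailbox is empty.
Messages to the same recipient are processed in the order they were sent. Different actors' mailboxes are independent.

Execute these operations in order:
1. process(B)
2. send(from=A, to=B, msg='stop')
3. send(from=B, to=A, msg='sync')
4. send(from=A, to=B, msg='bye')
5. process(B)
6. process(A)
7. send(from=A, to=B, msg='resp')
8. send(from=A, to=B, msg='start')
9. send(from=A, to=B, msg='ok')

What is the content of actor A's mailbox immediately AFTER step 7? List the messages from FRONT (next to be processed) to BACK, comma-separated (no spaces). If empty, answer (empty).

After 1 (process(B)): A:[] B:[]
After 2 (send(from=A, to=B, msg='stop')): A:[] B:[stop]
After 3 (send(from=B, to=A, msg='sync')): A:[sync] B:[stop]
After 4 (send(from=A, to=B, msg='bye')): A:[sync] B:[stop,bye]
After 5 (process(B)): A:[sync] B:[bye]
After 6 (process(A)): A:[] B:[bye]
After 7 (send(from=A, to=B, msg='resp')): A:[] B:[bye,resp]

(empty)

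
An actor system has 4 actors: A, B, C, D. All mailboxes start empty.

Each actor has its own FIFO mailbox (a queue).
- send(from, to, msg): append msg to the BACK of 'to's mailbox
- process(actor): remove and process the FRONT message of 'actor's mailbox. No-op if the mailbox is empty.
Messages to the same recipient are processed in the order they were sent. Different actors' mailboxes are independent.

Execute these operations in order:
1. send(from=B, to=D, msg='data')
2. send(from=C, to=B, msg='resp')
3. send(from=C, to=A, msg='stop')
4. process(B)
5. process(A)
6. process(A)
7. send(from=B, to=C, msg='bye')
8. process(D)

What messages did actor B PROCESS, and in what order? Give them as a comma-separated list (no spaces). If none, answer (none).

After 1 (send(from=B, to=D, msg='data')): A:[] B:[] C:[] D:[data]
After 2 (send(from=C, to=B, msg='resp')): A:[] B:[resp] C:[] D:[data]
After 3 (send(from=C, to=A, msg='stop')): A:[stop] B:[resp] C:[] D:[data]
After 4 (process(B)): A:[stop] B:[] C:[] D:[data]
After 5 (process(A)): A:[] B:[] C:[] D:[data]
After 6 (process(A)): A:[] B:[] C:[] D:[data]
After 7 (send(from=B, to=C, msg='bye')): A:[] B:[] C:[bye] D:[data]
After 8 (process(D)): A:[] B:[] C:[bye] D:[]

Answer: resp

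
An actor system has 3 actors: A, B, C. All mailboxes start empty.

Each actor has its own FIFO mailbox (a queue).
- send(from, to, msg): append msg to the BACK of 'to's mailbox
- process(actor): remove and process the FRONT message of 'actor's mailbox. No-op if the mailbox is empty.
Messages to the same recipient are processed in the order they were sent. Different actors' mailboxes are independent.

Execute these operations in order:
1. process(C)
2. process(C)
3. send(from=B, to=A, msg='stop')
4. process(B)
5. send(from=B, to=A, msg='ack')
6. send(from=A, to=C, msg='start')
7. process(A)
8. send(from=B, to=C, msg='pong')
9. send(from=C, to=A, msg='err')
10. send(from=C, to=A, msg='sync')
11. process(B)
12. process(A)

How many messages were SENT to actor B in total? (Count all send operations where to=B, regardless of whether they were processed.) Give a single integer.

After 1 (process(C)): A:[] B:[] C:[]
After 2 (process(C)): A:[] B:[] C:[]
After 3 (send(from=B, to=A, msg='stop')): A:[stop] B:[] C:[]
After 4 (process(B)): A:[stop] B:[] C:[]
After 5 (send(from=B, to=A, msg='ack')): A:[stop,ack] B:[] C:[]
After 6 (send(from=A, to=C, msg='start')): A:[stop,ack] B:[] C:[start]
After 7 (process(A)): A:[ack] B:[] C:[start]
After 8 (send(from=B, to=C, msg='pong')): A:[ack] B:[] C:[start,pong]
After 9 (send(from=C, to=A, msg='err')): A:[ack,err] B:[] C:[start,pong]
After 10 (send(from=C, to=A, msg='sync')): A:[ack,err,sync] B:[] C:[start,pong]
After 11 (process(B)): A:[ack,err,sync] B:[] C:[start,pong]
After 12 (process(A)): A:[err,sync] B:[] C:[start,pong]

Answer: 0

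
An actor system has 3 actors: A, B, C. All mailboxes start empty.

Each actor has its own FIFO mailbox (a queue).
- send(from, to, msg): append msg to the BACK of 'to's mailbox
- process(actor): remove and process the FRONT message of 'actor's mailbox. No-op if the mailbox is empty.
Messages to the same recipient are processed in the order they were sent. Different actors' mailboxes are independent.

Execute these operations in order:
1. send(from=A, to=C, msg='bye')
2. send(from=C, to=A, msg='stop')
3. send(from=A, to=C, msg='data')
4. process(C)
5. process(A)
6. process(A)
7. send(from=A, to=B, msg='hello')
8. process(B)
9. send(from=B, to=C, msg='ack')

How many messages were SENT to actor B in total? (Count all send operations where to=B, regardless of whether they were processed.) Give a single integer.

Answer: 1

Derivation:
After 1 (send(from=A, to=C, msg='bye')): A:[] B:[] C:[bye]
After 2 (send(from=C, to=A, msg='stop')): A:[stop] B:[] C:[bye]
After 3 (send(from=A, to=C, msg='data')): A:[stop] B:[] C:[bye,data]
After 4 (process(C)): A:[stop] B:[] C:[data]
After 5 (process(A)): A:[] B:[] C:[data]
After 6 (process(A)): A:[] B:[] C:[data]
After 7 (send(from=A, to=B, msg='hello')): A:[] B:[hello] C:[data]
After 8 (process(B)): A:[] B:[] C:[data]
After 9 (send(from=B, to=C, msg='ack')): A:[] B:[] C:[data,ack]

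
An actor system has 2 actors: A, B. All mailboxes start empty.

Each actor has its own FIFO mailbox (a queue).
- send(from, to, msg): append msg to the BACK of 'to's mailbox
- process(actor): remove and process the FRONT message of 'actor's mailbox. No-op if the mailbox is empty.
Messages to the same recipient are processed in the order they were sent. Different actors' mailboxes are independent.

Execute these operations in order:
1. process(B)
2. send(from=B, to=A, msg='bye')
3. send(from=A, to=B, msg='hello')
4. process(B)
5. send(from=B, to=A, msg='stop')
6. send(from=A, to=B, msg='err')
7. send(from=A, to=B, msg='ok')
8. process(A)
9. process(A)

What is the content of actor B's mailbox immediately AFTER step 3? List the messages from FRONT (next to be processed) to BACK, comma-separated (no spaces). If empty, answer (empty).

After 1 (process(B)): A:[] B:[]
After 2 (send(from=B, to=A, msg='bye')): A:[bye] B:[]
After 3 (send(from=A, to=B, msg='hello')): A:[bye] B:[hello]

hello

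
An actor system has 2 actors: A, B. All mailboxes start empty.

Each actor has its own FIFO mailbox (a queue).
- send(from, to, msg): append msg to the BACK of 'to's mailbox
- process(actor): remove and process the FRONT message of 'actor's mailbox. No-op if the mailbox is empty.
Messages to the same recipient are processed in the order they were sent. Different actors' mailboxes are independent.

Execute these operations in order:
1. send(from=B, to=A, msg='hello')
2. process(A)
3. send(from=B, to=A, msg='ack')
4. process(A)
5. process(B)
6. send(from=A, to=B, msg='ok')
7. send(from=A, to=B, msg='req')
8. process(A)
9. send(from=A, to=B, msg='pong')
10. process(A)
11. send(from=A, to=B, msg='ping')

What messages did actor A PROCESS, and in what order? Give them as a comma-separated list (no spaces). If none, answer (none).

After 1 (send(from=B, to=A, msg='hello')): A:[hello] B:[]
After 2 (process(A)): A:[] B:[]
After 3 (send(from=B, to=A, msg='ack')): A:[ack] B:[]
After 4 (process(A)): A:[] B:[]
After 5 (process(B)): A:[] B:[]
After 6 (send(from=A, to=B, msg='ok')): A:[] B:[ok]
After 7 (send(from=A, to=B, msg='req')): A:[] B:[ok,req]
After 8 (process(A)): A:[] B:[ok,req]
After 9 (send(from=A, to=B, msg='pong')): A:[] B:[ok,req,pong]
After 10 (process(A)): A:[] B:[ok,req,pong]
After 11 (send(from=A, to=B, msg='ping')): A:[] B:[ok,req,pong,ping]

Answer: hello,ack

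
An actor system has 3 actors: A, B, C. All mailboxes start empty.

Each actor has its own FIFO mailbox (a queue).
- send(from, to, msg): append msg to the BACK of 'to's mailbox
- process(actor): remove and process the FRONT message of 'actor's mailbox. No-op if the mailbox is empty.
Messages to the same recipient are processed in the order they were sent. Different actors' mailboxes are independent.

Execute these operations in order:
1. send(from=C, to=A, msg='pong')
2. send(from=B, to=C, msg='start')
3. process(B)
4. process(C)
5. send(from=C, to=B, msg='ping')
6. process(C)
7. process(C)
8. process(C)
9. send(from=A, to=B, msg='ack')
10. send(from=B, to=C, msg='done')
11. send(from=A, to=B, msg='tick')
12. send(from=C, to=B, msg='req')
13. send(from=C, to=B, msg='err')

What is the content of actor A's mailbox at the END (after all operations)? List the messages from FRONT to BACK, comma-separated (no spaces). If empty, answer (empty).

Answer: pong

Derivation:
After 1 (send(from=C, to=A, msg='pong')): A:[pong] B:[] C:[]
After 2 (send(from=B, to=C, msg='start')): A:[pong] B:[] C:[start]
After 3 (process(B)): A:[pong] B:[] C:[start]
After 4 (process(C)): A:[pong] B:[] C:[]
After 5 (send(from=C, to=B, msg='ping')): A:[pong] B:[ping] C:[]
After 6 (process(C)): A:[pong] B:[ping] C:[]
After 7 (process(C)): A:[pong] B:[ping] C:[]
After 8 (process(C)): A:[pong] B:[ping] C:[]
After 9 (send(from=A, to=B, msg='ack')): A:[pong] B:[ping,ack] C:[]
After 10 (send(from=B, to=C, msg='done')): A:[pong] B:[ping,ack] C:[done]
After 11 (send(from=A, to=B, msg='tick')): A:[pong] B:[ping,ack,tick] C:[done]
After 12 (send(from=C, to=B, msg='req')): A:[pong] B:[ping,ack,tick,req] C:[done]
After 13 (send(from=C, to=B, msg='err')): A:[pong] B:[ping,ack,tick,req,err] C:[done]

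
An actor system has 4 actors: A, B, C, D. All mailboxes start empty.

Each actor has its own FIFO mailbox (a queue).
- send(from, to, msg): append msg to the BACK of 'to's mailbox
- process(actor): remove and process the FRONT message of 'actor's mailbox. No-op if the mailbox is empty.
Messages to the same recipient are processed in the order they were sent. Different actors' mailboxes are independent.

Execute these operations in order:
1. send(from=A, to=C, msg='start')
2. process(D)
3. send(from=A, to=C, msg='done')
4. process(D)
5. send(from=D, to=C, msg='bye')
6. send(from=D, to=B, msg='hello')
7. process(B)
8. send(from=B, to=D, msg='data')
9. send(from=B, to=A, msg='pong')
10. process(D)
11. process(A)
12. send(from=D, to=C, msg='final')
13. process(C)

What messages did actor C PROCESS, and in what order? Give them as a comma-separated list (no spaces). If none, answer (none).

Answer: start

Derivation:
After 1 (send(from=A, to=C, msg='start')): A:[] B:[] C:[start] D:[]
After 2 (process(D)): A:[] B:[] C:[start] D:[]
After 3 (send(from=A, to=C, msg='done')): A:[] B:[] C:[start,done] D:[]
After 4 (process(D)): A:[] B:[] C:[start,done] D:[]
After 5 (send(from=D, to=C, msg='bye')): A:[] B:[] C:[start,done,bye] D:[]
After 6 (send(from=D, to=B, msg='hello')): A:[] B:[hello] C:[start,done,bye] D:[]
After 7 (process(B)): A:[] B:[] C:[start,done,bye] D:[]
After 8 (send(from=B, to=D, msg='data')): A:[] B:[] C:[start,done,bye] D:[data]
After 9 (send(from=B, to=A, msg='pong')): A:[pong] B:[] C:[start,done,bye] D:[data]
After 10 (process(D)): A:[pong] B:[] C:[start,done,bye] D:[]
After 11 (process(A)): A:[] B:[] C:[start,done,bye] D:[]
After 12 (send(from=D, to=C, msg='final')): A:[] B:[] C:[start,done,bye,final] D:[]
After 13 (process(C)): A:[] B:[] C:[done,bye,final] D:[]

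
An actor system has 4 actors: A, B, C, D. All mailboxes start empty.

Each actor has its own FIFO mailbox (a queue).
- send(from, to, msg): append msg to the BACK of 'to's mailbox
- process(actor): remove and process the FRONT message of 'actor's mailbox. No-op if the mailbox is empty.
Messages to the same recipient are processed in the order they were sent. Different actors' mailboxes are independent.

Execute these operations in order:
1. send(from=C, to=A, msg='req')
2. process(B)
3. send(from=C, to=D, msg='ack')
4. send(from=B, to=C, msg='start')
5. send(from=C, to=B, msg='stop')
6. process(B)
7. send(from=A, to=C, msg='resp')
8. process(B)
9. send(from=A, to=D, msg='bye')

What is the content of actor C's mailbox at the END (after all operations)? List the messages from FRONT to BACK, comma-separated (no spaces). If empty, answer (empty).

Answer: start,resp

Derivation:
After 1 (send(from=C, to=A, msg='req')): A:[req] B:[] C:[] D:[]
After 2 (process(B)): A:[req] B:[] C:[] D:[]
After 3 (send(from=C, to=D, msg='ack')): A:[req] B:[] C:[] D:[ack]
After 4 (send(from=B, to=C, msg='start')): A:[req] B:[] C:[start] D:[ack]
After 5 (send(from=C, to=B, msg='stop')): A:[req] B:[stop] C:[start] D:[ack]
After 6 (process(B)): A:[req] B:[] C:[start] D:[ack]
After 7 (send(from=A, to=C, msg='resp')): A:[req] B:[] C:[start,resp] D:[ack]
After 8 (process(B)): A:[req] B:[] C:[start,resp] D:[ack]
After 9 (send(from=A, to=D, msg='bye')): A:[req] B:[] C:[start,resp] D:[ack,bye]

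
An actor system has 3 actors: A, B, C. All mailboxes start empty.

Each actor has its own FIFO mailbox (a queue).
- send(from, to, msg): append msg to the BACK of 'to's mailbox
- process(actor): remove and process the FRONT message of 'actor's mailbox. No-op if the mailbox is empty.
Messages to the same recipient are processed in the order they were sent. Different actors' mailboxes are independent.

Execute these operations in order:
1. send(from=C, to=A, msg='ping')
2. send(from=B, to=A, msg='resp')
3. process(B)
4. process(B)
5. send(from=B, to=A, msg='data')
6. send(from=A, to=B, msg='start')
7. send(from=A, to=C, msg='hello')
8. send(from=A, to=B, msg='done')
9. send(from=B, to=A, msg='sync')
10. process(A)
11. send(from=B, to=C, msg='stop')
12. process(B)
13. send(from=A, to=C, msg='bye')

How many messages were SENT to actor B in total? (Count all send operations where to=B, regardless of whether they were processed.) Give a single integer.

After 1 (send(from=C, to=A, msg='ping')): A:[ping] B:[] C:[]
After 2 (send(from=B, to=A, msg='resp')): A:[ping,resp] B:[] C:[]
After 3 (process(B)): A:[ping,resp] B:[] C:[]
After 4 (process(B)): A:[ping,resp] B:[] C:[]
After 5 (send(from=B, to=A, msg='data')): A:[ping,resp,data] B:[] C:[]
After 6 (send(from=A, to=B, msg='start')): A:[ping,resp,data] B:[start] C:[]
After 7 (send(from=A, to=C, msg='hello')): A:[ping,resp,data] B:[start] C:[hello]
After 8 (send(from=A, to=B, msg='done')): A:[ping,resp,data] B:[start,done] C:[hello]
After 9 (send(from=B, to=A, msg='sync')): A:[ping,resp,data,sync] B:[start,done] C:[hello]
After 10 (process(A)): A:[resp,data,sync] B:[start,done] C:[hello]
After 11 (send(from=B, to=C, msg='stop')): A:[resp,data,sync] B:[start,done] C:[hello,stop]
After 12 (process(B)): A:[resp,data,sync] B:[done] C:[hello,stop]
After 13 (send(from=A, to=C, msg='bye')): A:[resp,data,sync] B:[done] C:[hello,stop,bye]

Answer: 2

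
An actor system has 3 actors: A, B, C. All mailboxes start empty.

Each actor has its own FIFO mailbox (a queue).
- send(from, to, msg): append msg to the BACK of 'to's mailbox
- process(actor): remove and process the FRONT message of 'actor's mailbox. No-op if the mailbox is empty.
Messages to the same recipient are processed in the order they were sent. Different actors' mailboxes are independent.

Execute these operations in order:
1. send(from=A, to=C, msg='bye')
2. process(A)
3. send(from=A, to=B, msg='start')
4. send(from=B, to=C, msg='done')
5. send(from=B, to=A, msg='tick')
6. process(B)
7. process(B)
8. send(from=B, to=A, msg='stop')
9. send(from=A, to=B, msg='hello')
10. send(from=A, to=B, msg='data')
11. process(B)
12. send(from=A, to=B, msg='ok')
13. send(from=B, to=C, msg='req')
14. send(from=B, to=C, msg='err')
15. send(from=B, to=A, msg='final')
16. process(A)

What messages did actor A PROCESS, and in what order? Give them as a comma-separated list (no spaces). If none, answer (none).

After 1 (send(from=A, to=C, msg='bye')): A:[] B:[] C:[bye]
After 2 (process(A)): A:[] B:[] C:[bye]
After 3 (send(from=A, to=B, msg='start')): A:[] B:[start] C:[bye]
After 4 (send(from=B, to=C, msg='done')): A:[] B:[start] C:[bye,done]
After 5 (send(from=B, to=A, msg='tick')): A:[tick] B:[start] C:[bye,done]
After 6 (process(B)): A:[tick] B:[] C:[bye,done]
After 7 (process(B)): A:[tick] B:[] C:[bye,done]
After 8 (send(from=B, to=A, msg='stop')): A:[tick,stop] B:[] C:[bye,done]
After 9 (send(from=A, to=B, msg='hello')): A:[tick,stop] B:[hello] C:[bye,done]
After 10 (send(from=A, to=B, msg='data')): A:[tick,stop] B:[hello,data] C:[bye,done]
After 11 (process(B)): A:[tick,stop] B:[data] C:[bye,done]
After 12 (send(from=A, to=B, msg='ok')): A:[tick,stop] B:[data,ok] C:[bye,done]
After 13 (send(from=B, to=C, msg='req')): A:[tick,stop] B:[data,ok] C:[bye,done,req]
After 14 (send(from=B, to=C, msg='err')): A:[tick,stop] B:[data,ok] C:[bye,done,req,err]
After 15 (send(from=B, to=A, msg='final')): A:[tick,stop,final] B:[data,ok] C:[bye,done,req,err]
After 16 (process(A)): A:[stop,final] B:[data,ok] C:[bye,done,req,err]

Answer: tick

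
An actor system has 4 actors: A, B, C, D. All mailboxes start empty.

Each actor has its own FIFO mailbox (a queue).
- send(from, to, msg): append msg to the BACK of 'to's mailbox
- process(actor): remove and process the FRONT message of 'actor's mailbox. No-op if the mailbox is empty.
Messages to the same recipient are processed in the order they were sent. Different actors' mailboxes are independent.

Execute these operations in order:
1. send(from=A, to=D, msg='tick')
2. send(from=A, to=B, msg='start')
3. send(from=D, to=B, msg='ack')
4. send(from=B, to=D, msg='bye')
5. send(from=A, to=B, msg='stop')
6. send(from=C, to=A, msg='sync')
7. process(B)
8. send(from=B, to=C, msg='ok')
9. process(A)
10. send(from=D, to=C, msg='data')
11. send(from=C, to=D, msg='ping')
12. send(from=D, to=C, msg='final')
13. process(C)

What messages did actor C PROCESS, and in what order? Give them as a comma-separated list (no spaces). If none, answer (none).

Answer: ok

Derivation:
After 1 (send(from=A, to=D, msg='tick')): A:[] B:[] C:[] D:[tick]
After 2 (send(from=A, to=B, msg='start')): A:[] B:[start] C:[] D:[tick]
After 3 (send(from=D, to=B, msg='ack')): A:[] B:[start,ack] C:[] D:[tick]
After 4 (send(from=B, to=D, msg='bye')): A:[] B:[start,ack] C:[] D:[tick,bye]
After 5 (send(from=A, to=B, msg='stop')): A:[] B:[start,ack,stop] C:[] D:[tick,bye]
After 6 (send(from=C, to=A, msg='sync')): A:[sync] B:[start,ack,stop] C:[] D:[tick,bye]
After 7 (process(B)): A:[sync] B:[ack,stop] C:[] D:[tick,bye]
After 8 (send(from=B, to=C, msg='ok')): A:[sync] B:[ack,stop] C:[ok] D:[tick,bye]
After 9 (process(A)): A:[] B:[ack,stop] C:[ok] D:[tick,bye]
After 10 (send(from=D, to=C, msg='data')): A:[] B:[ack,stop] C:[ok,data] D:[tick,bye]
After 11 (send(from=C, to=D, msg='ping')): A:[] B:[ack,stop] C:[ok,data] D:[tick,bye,ping]
After 12 (send(from=D, to=C, msg='final')): A:[] B:[ack,stop] C:[ok,data,final] D:[tick,bye,ping]
After 13 (process(C)): A:[] B:[ack,stop] C:[data,final] D:[tick,bye,ping]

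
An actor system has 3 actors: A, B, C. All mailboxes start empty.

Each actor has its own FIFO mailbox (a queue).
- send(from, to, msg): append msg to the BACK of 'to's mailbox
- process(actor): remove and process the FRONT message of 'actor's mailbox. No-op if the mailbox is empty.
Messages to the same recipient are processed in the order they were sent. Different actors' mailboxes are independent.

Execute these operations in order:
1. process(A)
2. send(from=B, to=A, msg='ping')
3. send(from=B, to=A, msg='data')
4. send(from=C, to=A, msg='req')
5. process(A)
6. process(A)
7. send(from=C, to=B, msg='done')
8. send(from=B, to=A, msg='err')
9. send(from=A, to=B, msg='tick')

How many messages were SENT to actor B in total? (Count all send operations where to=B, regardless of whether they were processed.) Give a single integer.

Answer: 2

Derivation:
After 1 (process(A)): A:[] B:[] C:[]
After 2 (send(from=B, to=A, msg='ping')): A:[ping] B:[] C:[]
After 3 (send(from=B, to=A, msg='data')): A:[ping,data] B:[] C:[]
After 4 (send(from=C, to=A, msg='req')): A:[ping,data,req] B:[] C:[]
After 5 (process(A)): A:[data,req] B:[] C:[]
After 6 (process(A)): A:[req] B:[] C:[]
After 7 (send(from=C, to=B, msg='done')): A:[req] B:[done] C:[]
After 8 (send(from=B, to=A, msg='err')): A:[req,err] B:[done] C:[]
After 9 (send(from=A, to=B, msg='tick')): A:[req,err] B:[done,tick] C:[]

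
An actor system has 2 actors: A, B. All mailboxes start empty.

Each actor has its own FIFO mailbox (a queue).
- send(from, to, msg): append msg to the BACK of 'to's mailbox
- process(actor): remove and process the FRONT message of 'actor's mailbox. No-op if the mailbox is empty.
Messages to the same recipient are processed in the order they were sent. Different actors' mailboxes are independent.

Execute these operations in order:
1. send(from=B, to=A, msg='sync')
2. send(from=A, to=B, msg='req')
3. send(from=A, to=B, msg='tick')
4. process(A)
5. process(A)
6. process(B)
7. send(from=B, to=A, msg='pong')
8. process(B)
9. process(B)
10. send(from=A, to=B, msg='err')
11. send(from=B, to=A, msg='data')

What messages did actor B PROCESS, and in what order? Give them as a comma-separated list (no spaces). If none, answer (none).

After 1 (send(from=B, to=A, msg='sync')): A:[sync] B:[]
After 2 (send(from=A, to=B, msg='req')): A:[sync] B:[req]
After 3 (send(from=A, to=B, msg='tick')): A:[sync] B:[req,tick]
After 4 (process(A)): A:[] B:[req,tick]
After 5 (process(A)): A:[] B:[req,tick]
After 6 (process(B)): A:[] B:[tick]
After 7 (send(from=B, to=A, msg='pong')): A:[pong] B:[tick]
After 8 (process(B)): A:[pong] B:[]
After 9 (process(B)): A:[pong] B:[]
After 10 (send(from=A, to=B, msg='err')): A:[pong] B:[err]
After 11 (send(from=B, to=A, msg='data')): A:[pong,data] B:[err]

Answer: req,tick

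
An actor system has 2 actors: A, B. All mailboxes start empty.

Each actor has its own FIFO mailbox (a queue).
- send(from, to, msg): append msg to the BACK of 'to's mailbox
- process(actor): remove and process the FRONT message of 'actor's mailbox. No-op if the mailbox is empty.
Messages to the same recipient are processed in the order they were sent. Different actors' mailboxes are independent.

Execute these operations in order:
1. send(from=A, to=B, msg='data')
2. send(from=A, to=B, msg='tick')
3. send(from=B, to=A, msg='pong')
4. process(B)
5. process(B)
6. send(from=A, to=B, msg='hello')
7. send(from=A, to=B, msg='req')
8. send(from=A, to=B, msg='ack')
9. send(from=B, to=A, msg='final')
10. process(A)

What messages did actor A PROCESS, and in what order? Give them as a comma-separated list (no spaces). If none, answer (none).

After 1 (send(from=A, to=B, msg='data')): A:[] B:[data]
After 2 (send(from=A, to=B, msg='tick')): A:[] B:[data,tick]
After 3 (send(from=B, to=A, msg='pong')): A:[pong] B:[data,tick]
After 4 (process(B)): A:[pong] B:[tick]
After 5 (process(B)): A:[pong] B:[]
After 6 (send(from=A, to=B, msg='hello')): A:[pong] B:[hello]
After 7 (send(from=A, to=B, msg='req')): A:[pong] B:[hello,req]
After 8 (send(from=A, to=B, msg='ack')): A:[pong] B:[hello,req,ack]
After 9 (send(from=B, to=A, msg='final')): A:[pong,final] B:[hello,req,ack]
After 10 (process(A)): A:[final] B:[hello,req,ack]

Answer: pong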